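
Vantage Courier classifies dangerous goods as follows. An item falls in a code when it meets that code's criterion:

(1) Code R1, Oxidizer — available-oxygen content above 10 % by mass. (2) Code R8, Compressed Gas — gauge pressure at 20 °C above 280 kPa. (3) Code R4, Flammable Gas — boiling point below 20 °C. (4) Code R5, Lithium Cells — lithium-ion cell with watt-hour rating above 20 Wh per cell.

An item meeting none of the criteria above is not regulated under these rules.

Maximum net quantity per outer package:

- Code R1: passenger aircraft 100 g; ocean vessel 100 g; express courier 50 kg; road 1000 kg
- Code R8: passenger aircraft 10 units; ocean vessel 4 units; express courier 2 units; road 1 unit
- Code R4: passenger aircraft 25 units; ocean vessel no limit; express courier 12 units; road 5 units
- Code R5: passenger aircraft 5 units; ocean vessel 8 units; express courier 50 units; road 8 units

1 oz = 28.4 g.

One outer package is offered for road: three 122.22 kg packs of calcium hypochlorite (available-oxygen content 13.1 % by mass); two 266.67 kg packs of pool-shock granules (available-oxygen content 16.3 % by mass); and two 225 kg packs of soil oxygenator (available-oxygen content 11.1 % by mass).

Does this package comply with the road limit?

No

With available-oxygen content 13.1 % by mass (> 10 % by mass), the calcium hypochlorite falls in Code R1.
Pool-shock granules: available-oxygen content 16.3 % by mass > 10 % by mass → Code R1 (Oxidizer).
With available-oxygen content 11.1 % by mass (> 10 % by mass), the soil oxygenator falls in Code R1.
Total Code R1: (three 122.22 kg packs = 366.66 kg) + (two 266.67 kg packs = 533.34 kg) + (two 225 kg packs = 450 kg) = 1350 kg.
1350 kg > 1000 kg (road limit, Code R1) — over the limit.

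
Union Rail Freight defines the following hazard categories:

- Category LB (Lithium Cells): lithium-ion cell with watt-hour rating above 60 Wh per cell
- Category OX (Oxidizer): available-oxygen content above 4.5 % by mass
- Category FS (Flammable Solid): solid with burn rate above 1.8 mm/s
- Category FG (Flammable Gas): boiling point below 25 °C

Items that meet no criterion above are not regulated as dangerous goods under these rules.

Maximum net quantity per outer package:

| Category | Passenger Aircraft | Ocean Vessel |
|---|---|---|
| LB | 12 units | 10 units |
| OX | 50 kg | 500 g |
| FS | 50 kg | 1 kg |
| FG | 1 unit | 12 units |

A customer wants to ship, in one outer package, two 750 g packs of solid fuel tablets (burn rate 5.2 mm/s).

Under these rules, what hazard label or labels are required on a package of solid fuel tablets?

Category FS

With burn rate 5.2 mm/s (> 1.8 mm/s), the solid fuel tablets fall in Category FS.
Only the Category FS label is required.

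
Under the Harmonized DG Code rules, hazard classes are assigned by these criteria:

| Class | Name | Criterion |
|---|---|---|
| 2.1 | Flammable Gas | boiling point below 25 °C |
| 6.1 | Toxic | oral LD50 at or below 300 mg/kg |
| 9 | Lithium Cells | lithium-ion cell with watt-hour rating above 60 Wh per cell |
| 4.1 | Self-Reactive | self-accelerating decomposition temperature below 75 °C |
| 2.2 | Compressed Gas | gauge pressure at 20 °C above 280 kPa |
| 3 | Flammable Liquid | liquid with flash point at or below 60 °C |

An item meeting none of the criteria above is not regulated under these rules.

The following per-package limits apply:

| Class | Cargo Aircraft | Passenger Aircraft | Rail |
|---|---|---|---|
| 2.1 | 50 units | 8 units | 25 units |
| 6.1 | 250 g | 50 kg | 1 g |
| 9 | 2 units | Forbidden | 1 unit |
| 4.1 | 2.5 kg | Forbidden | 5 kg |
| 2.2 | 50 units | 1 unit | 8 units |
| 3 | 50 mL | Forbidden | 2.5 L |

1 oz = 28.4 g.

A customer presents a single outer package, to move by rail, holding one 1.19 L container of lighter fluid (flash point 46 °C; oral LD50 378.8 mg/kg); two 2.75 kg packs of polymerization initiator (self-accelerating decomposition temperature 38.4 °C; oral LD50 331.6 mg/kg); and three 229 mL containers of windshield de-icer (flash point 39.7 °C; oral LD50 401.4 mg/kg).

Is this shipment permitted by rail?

No

Flash point 46 °C meets the Class 3 criterion (Flammable Liquid), so the lighter fluid is Class 3.
With self-accelerating decomposition temperature 38.4 °C (< 75 °C), the polymerization initiator falls in Class 4.1.
With flash point 39.7 °C (≤ 60 °C), the windshield de-icer falls in Class 3.
Class 3 net quantity: 1.19 L + (three 229 mL containers = 687 mL) = 1.877 L.
That is within the Class 3 rail limit of 2.5 L.
Class 4.1 quantity: two 2.75 kg packs = 5.5 kg.
That exceeds the Class 4.1 rail limit of 5 kg.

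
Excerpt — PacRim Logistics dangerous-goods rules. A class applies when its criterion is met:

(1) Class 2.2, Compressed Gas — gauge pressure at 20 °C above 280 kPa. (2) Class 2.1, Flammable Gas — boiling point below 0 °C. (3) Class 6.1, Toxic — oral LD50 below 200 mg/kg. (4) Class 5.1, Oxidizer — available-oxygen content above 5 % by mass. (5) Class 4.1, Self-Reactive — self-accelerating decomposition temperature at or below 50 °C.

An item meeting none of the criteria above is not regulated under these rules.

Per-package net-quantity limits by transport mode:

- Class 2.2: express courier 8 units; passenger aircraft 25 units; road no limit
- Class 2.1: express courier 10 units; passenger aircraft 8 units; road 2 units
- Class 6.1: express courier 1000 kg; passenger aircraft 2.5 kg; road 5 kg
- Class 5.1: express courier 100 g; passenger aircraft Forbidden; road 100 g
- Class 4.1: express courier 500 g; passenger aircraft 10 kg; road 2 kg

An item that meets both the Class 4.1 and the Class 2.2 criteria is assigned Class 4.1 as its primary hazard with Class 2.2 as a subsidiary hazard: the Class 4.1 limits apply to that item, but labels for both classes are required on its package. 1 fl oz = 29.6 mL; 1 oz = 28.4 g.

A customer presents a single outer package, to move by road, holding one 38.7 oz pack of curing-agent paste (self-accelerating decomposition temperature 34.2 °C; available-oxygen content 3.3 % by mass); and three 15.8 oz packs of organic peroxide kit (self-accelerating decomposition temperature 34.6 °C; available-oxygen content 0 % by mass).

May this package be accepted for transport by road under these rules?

No

The curing-agent paste has self-accelerating decomposition temperature 34.2 °C, which is ≤ 50 °C, so it is Class 4.1 (Self-Reactive).
With self-accelerating decomposition temperature 34.6 °C (≤ 50 °C), the organic peroxide kit falls in Class 4.1.
Class 4.1 net quantity: (one 38.7 oz pack = 1099.08 g) + (three 15.8 oz packs = 1346.16 g) = 2445.24 g.
2445.24 g > 2 kg (road limit, Class 4.1) — over the limit.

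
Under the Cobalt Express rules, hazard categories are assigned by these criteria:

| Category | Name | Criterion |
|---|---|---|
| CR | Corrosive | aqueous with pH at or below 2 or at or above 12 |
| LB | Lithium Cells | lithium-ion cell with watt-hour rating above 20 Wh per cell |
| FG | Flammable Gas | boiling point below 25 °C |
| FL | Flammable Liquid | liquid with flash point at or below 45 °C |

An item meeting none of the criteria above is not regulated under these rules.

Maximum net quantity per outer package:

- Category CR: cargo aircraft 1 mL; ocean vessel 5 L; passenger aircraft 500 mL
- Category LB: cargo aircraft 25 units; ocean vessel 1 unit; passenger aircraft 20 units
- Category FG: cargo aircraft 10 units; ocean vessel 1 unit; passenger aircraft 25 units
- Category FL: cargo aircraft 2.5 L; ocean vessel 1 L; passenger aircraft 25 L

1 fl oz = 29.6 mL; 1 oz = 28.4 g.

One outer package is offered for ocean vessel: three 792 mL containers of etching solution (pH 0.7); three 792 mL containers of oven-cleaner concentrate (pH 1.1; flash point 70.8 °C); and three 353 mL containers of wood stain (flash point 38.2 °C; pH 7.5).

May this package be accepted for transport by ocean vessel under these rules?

With pH 0.7 (≤ 2), the etching solution falls in Category CR.
With pH 1.1 (≤ 2), the oven-cleaner concentrate falls in Category CR.
With flash point 38.2 °C (≤ 45 °C), the wood stain falls in Category FL.
Total Category CR: (three 792 mL containers = 2.376 L) + (three 792 mL containers = 2.376 L) = 4.752 L.
4.752 L ≤ 5 L (ocean vessel limit, Category CR) — within limit.
Category FL quantity: three 353 mL containers = 1.059 L.
That exceeds the Category FL ocean vessel limit of 1 L.

No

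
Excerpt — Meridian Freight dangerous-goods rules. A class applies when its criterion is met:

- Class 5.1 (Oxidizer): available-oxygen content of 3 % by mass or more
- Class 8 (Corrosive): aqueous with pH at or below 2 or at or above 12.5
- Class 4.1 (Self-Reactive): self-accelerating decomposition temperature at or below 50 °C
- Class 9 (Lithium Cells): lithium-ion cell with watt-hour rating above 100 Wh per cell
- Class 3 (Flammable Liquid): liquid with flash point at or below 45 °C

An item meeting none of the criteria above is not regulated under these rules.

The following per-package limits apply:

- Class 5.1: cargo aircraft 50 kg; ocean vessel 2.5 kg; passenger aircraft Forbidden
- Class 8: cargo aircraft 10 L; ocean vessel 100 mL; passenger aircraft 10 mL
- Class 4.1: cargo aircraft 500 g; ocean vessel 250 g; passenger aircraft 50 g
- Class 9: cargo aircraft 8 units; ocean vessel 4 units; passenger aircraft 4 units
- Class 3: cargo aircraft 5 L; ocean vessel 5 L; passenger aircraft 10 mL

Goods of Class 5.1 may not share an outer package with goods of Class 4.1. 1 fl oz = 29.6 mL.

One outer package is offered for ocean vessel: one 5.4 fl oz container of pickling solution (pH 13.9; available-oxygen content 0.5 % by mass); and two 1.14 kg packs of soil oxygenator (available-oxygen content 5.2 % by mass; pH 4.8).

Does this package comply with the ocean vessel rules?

No

pH 13.9 meets the Class 8 criterion (Corrosive), so the pickling solution is Class 8.
With available-oxygen content 5.2 % by mass (≥ 3 % by mass), the soil oxygenator falls in Class 5.1.
Class 5.1 quantity: two 1.14 kg packs = 2.28 kg.
2.28 kg is within the ocean vessel limit of 2.5 kg for Class 5.1.
Class 8 quantity: one 5.4 fl oz container = 159.84 mL.
159.84 mL > 100 mL (ocean vessel limit, Class 8) — over the limit.
The segregation rule (Class 5.1 with Class 4.1) does not apply to Class 5.1 with Class 8.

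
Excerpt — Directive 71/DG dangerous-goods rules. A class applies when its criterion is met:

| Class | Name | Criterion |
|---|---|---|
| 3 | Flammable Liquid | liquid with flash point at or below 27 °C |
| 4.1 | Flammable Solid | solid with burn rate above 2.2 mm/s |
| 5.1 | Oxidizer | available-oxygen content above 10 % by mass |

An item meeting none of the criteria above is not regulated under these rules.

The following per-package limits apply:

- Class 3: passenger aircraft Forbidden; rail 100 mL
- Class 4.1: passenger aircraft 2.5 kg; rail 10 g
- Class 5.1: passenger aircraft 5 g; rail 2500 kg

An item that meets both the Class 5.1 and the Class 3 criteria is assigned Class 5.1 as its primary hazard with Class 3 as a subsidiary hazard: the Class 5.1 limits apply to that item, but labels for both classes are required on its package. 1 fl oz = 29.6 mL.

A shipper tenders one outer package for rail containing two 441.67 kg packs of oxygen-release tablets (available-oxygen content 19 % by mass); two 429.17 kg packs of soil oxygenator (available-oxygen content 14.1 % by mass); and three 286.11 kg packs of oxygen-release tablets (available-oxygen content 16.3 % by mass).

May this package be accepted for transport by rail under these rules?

Oxygen-release tablets: available-oxygen content 19 % by mass > 10 % by mass → Class 5.1 (Oxidizer).
Available-oxygen content 14.1 % by mass meets the Class 5.1 criterion (Oxidizer), so the soil oxygenator is Class 5.1.
Available-oxygen content 16.3 % by mass meets the Class 5.1 criterion (Oxidizer), so the oxygen-release tablets are Class 5.1.
Class 5.1 net quantity: (two 441.67 kg packs = 883.34 kg) + (two 429.17 kg packs = 858.34 kg) + (three 286.11 kg packs = 858.33 kg) = 2600.01 kg.
That exceeds the Class 5.1 rail limit of 2500 kg.

No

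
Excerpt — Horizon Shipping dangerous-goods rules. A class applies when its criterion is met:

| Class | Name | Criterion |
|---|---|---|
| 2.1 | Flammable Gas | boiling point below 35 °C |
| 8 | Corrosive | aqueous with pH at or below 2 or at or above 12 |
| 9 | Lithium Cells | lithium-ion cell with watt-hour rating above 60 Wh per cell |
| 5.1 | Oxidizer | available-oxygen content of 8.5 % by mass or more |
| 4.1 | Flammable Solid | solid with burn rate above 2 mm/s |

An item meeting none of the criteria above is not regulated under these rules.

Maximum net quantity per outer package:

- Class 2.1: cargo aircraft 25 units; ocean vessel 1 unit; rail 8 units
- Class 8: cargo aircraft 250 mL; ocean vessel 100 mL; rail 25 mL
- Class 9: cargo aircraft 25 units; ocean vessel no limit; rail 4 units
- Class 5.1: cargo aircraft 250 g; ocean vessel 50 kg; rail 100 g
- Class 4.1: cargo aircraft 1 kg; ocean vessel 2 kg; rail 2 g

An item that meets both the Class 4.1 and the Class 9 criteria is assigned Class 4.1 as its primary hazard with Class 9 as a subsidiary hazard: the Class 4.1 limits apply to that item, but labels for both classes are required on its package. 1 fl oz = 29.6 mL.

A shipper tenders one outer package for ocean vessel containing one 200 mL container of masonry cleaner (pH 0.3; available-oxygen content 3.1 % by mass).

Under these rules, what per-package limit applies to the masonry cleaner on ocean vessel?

100 mL

pH 0.3 meets the Class 8 criterion (Corrosive), so the masonry cleaner is Class 8.
The ocean vessel limit for Class 8 is 100 mL.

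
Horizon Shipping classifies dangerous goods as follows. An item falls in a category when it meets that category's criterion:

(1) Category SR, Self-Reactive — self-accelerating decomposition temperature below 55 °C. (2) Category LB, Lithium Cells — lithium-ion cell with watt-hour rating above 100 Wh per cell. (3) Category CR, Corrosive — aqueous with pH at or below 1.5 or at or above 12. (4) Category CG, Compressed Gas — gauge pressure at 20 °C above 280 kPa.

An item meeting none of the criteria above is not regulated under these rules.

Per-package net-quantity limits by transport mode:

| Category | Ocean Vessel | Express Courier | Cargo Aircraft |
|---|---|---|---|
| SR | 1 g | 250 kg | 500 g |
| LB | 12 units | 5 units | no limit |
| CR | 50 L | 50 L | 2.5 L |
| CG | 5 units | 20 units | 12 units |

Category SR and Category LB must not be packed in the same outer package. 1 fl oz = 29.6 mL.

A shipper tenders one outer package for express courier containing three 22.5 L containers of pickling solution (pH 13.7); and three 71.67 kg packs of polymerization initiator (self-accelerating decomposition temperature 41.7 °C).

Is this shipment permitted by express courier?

No

The pickling solution has pH 13.7, which is ≥ 12, so it is Category CR (Corrosive).
Self-accelerating decomposition temperature 41.7 °C meets the Category SR criterion (Self-Reactive), so the polymerization initiator is Category SR.
Category SR quantity: three 71.67 kg packs = 215.01 kg.
215.01 kg is within the express courier limit of 250 kg for Category SR.
Category CR quantity: three 22.5 L containers = 67.5 L.
67.5 L exceeds the express courier limit of 50 L for Category CR.
The segregation rule (Category SR with Category LB) does not apply to Category SR with Category CR.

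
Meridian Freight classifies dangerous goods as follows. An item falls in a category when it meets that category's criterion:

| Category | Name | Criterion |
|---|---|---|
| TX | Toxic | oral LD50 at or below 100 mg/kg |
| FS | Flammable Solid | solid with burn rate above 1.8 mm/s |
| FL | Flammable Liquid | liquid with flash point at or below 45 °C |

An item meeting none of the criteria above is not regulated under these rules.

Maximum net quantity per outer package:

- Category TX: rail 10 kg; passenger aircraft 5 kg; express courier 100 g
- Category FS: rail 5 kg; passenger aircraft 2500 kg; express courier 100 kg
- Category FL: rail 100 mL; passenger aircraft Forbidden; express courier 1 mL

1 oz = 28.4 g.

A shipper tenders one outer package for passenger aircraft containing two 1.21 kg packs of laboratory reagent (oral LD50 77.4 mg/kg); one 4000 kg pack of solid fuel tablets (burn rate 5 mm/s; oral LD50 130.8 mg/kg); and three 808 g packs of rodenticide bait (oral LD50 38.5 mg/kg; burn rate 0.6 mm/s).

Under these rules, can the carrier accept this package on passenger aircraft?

No

The laboratory reagent has oral LD50 77.4 mg/kg, which is ≤ 100 mg/kg, so it is Category TX (Toxic).
The solid fuel tablets have burn rate 5 mm/s, which is > 1.8 mm/s, so they are Category FS (Flammable Solid).
Rodenticide bait: oral LD50 38.5 mg/kg ≤ 100 mg/kg → Category TX (Toxic).
Total Category TX: (two 1.21 kg packs = 2.42 kg) + (three 808 g packs = 2.424 kg) = 4.844 kg.
4.844 kg is within the passenger aircraft limit of 5 kg for Category TX.
Category FS quantity: 4000 kg.
4000 kg > 2500 kg (passenger aircraft limit, Category FS) — over the limit.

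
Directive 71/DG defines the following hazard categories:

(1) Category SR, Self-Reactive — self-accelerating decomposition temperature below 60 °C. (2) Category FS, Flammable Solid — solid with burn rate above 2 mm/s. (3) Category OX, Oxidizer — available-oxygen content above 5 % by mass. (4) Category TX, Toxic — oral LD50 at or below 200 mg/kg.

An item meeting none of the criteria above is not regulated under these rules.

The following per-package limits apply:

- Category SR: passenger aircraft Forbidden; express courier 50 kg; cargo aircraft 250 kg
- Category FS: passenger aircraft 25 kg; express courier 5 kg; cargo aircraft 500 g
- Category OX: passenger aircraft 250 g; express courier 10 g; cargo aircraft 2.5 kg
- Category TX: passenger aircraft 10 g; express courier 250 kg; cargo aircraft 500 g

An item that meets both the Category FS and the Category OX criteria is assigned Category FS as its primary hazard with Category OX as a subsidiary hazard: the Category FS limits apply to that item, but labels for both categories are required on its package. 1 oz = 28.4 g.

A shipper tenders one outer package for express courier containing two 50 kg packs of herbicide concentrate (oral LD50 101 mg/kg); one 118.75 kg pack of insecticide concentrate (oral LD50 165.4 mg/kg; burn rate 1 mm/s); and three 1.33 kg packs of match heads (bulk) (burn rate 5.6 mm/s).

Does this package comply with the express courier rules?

The herbicide concentrate has oral LD50 101 mg/kg, which is ≤ 200 mg/kg, so it is Category TX (Toxic).
Oral LD50 165.4 mg/kg meets the Category TX criterion (Toxic), so the insecticide concentrate is Category TX.
Match heads (bulk): burn rate 5.6 mm/s > 2 mm/s → Category FS (Flammable Solid).
Category FS quantity: three 1.33 kg packs = 3.99 kg.
3.99 kg ≤ 5 kg (express courier limit, Category FS) — within limit.
Total Category TX: (two 50 kg packs = 100 kg) + 118.75 kg = 218.75 kg.
That is within the Category TX express courier limit of 250 kg.
Every hazard category is within its express courier limit and no segregation rule is violated.

Yes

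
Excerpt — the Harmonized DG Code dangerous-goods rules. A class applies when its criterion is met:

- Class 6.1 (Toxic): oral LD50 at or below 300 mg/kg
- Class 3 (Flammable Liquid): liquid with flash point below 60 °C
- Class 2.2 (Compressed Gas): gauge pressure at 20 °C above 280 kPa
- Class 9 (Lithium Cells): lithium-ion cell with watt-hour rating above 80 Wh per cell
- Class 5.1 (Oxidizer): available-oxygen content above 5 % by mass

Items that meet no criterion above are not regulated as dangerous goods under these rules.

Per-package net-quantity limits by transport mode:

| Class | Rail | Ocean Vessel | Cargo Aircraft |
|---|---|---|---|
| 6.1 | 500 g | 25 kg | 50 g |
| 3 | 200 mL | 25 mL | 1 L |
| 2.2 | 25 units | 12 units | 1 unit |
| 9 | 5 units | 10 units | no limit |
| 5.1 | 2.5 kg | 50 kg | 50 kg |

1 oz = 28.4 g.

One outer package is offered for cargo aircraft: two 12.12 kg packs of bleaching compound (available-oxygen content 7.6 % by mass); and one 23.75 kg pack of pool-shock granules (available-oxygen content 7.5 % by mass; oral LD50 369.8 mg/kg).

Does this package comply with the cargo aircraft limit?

Bleaching compound: available-oxygen content 7.6 % by mass > 5 % by mass → Class 5.1 (Oxidizer).
The pool-shock granules have available-oxygen content 7.5 % by mass, which is > 5 % by mass, so they are Class 5.1 (Oxidizer).
Class 5.1 net quantity: (two 12.12 kg packs = 24.24 kg) + 23.75 kg = 47.99 kg.
47.99 kg ≤ 50 kg (cargo aircraft limit, Class 5.1) — within limit.

Yes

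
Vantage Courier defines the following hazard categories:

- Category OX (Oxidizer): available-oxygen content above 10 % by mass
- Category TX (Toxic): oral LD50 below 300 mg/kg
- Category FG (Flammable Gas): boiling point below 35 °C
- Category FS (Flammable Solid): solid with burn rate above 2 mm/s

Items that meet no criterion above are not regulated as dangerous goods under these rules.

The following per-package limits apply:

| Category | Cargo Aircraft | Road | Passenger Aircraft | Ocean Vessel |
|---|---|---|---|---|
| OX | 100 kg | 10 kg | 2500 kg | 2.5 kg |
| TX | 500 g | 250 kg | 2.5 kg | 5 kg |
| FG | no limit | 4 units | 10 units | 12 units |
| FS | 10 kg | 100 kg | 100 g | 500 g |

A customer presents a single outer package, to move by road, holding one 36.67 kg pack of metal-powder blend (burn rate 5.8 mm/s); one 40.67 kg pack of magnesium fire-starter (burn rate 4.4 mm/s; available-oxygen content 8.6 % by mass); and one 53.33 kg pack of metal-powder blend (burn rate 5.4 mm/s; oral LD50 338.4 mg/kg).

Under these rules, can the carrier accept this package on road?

No

The metal-powder blend has burn rate 5.8 mm/s, which is > 2 mm/s, so it is Category FS (Flammable Solid).
Magnesium fire-starter: burn rate 4.4 mm/s > 2 mm/s → Category FS (Flammable Solid).
Metal-powder blend: burn rate 5.4 mm/s > 2 mm/s → Category FS (Flammable Solid).
Category FS net quantity: 36.67 kg + 40.67 kg + 53.33 kg = 130.67 kg.
130.67 kg exceeds the road limit of 100 kg for Category FS.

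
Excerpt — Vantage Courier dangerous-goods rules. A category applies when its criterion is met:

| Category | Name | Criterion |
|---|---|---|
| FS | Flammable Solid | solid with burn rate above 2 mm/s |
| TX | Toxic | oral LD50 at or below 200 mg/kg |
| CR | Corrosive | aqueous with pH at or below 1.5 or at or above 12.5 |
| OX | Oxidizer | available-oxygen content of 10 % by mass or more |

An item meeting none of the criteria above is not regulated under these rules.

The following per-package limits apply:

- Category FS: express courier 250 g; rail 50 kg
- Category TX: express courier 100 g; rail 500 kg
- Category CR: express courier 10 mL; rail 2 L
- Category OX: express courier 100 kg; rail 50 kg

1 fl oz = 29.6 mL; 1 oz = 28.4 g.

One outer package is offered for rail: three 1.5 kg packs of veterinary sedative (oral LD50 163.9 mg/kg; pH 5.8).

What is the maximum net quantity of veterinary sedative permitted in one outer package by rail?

Oral LD50 163.9 mg/kg meets the Category TX criterion (Toxic), so the veterinary sedative is Category TX.
The rail limit for Category TX is 500 kg.

500 kg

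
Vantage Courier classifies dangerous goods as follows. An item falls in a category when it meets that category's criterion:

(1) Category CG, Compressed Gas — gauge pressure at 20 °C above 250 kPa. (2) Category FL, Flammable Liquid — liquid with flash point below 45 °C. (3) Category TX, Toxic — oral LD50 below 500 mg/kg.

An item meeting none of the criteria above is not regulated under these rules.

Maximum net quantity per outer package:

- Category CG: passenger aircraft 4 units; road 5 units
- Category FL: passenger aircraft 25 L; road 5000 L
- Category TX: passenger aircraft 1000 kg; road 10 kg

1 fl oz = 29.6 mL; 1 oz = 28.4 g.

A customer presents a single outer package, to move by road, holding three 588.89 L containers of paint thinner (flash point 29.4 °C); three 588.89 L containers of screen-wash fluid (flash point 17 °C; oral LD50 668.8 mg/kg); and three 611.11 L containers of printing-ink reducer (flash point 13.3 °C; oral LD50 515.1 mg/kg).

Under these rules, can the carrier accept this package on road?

The paint thinner has flash point 29.4 °C, which is < 45 °C, so it is Category FL (Flammable Liquid).
The screen-wash fluid has flash point 17 °C, which is < 45 °C, so it is Category FL (Flammable Liquid).
The printing-ink reducer has flash point 13.3 °C, which is < 45 °C, so it is Category FL (Flammable Liquid).
Category FL net quantity: (three 588.89 L containers = 1766.67 L) + (three 588.89 L containers = 1766.67 L) + (three 611.11 L containers = 1833.33 L) = 5366.67 L.
5366.67 L > 5000 L (road limit, Category FL) — over the limit.

No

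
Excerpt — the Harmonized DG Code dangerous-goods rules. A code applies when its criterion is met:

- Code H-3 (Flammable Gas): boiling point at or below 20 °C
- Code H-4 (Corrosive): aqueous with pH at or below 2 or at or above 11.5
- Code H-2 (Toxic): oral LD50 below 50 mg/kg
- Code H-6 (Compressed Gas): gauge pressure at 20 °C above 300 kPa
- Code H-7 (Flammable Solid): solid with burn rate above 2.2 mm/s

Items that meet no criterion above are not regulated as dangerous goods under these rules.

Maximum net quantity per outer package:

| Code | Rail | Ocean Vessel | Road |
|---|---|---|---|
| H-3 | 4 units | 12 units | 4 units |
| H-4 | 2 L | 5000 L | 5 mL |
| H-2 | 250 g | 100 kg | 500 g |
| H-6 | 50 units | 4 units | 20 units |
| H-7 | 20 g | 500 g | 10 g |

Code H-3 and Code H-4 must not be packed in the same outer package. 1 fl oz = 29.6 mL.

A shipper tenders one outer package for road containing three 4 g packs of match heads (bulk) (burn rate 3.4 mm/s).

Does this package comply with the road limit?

No

The match heads (bulk) have burn rate 3.4 mm/s, which is > 2.2 mm/s, so they are Code H-7 (Flammable Solid).
Code H-7 quantity: three 4 g packs = 12 g.
12 g > 10 g (road limit, Code H-7) — over the limit.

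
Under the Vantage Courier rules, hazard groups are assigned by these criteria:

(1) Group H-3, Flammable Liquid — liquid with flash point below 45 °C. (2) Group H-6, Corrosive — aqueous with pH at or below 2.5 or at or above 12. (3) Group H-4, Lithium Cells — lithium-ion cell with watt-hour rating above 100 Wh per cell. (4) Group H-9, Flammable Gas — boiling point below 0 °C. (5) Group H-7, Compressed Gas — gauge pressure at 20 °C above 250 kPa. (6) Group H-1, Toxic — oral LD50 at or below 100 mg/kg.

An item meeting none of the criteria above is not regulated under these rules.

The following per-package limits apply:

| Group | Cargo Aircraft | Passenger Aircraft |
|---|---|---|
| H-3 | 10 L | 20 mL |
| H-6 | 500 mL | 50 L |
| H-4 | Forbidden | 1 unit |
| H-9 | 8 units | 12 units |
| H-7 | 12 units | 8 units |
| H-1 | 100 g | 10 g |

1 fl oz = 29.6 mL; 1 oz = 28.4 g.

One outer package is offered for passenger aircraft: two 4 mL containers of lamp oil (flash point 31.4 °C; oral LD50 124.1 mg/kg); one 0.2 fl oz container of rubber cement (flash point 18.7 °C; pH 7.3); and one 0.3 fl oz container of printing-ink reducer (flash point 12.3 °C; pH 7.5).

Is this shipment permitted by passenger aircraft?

No

Lamp oil: flash point 31.4 °C < 45 °C → Group H-3 (Flammable Liquid).
The rubber cement has flash point 18.7 °C, which is < 45 °C, so it is Group H-3 (Flammable Liquid).
With flash point 12.3 °C (< 45 °C), the printing-ink reducer falls in Group H-3.
Total Group H-3: (two 4 mL containers = 8 mL) + (one 0.2 fl oz container = 5.92 mL) + (one 0.3 fl oz container = 8.88 mL) = 22.8 mL.
That exceeds the Group H-3 passenger aircraft limit of 20 mL.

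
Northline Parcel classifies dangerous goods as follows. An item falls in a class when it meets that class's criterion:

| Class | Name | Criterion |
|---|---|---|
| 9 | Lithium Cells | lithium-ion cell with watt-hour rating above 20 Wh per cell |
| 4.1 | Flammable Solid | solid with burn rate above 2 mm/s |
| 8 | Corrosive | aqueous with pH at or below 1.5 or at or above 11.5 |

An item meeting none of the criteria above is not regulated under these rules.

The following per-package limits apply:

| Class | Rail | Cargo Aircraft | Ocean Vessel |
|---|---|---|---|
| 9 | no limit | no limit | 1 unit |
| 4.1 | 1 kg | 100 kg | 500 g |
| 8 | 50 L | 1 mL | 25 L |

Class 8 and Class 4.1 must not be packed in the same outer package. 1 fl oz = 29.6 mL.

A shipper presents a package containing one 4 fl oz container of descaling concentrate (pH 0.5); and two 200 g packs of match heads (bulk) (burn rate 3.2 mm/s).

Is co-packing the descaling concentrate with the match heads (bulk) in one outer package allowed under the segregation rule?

No

The descaling concentrate has pH 0.5, which is ≤ 1.5, so it is Class 8 (Corrosive).
The match heads (bulk) have burn rate 3.2 mm/s, which is > 2 mm/s, so they are Class 4.1 (Flammable Solid).
Class 8 and Class 4.1 may not share an outer package.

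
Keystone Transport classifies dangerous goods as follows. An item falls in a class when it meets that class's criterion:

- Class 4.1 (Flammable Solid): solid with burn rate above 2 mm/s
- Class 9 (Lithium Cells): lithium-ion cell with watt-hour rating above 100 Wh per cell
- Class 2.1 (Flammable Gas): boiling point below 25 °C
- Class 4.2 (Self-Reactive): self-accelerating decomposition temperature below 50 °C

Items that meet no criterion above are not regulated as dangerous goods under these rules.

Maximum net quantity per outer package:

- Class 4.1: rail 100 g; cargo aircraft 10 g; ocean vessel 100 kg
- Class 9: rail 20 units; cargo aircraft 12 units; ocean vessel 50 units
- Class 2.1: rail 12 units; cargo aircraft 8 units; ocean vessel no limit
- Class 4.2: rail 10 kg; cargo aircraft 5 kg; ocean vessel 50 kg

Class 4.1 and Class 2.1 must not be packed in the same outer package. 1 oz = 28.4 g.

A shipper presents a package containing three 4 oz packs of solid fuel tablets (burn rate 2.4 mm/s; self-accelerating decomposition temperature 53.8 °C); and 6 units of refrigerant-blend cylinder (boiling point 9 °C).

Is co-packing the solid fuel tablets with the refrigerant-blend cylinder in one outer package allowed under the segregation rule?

No

Burn rate 2.4 mm/s meets the Class 4.1 criterion (Flammable Solid), so the solid fuel tablets are Class 4.1.
The refrigerant-blend cylinder has boiling point 9 °C, which is < 25 °C, so it is Class 2.1 (Flammable Gas).
Class 4.1 and Class 2.1 may not share an outer package.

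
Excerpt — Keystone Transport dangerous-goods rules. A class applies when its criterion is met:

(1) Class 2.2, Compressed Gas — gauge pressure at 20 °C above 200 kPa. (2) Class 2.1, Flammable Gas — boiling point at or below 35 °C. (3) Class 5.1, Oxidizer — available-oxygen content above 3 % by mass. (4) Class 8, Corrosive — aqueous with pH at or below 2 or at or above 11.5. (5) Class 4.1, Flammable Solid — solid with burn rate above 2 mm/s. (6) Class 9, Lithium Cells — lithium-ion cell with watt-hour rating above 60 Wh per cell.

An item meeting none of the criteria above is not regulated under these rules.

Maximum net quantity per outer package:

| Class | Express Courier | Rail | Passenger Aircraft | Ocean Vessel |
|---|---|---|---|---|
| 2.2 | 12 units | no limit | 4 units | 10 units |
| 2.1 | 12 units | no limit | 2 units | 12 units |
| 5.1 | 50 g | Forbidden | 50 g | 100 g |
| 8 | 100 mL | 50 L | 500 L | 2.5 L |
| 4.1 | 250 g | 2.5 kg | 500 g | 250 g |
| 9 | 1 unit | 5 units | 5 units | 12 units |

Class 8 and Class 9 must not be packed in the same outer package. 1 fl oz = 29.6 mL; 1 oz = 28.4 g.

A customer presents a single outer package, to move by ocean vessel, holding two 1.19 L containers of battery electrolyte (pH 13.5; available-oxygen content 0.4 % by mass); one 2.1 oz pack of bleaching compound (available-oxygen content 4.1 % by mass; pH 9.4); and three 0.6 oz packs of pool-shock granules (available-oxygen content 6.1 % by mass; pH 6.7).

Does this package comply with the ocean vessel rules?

Battery electrolyte: pH 13.5 ≥ 11.5 → Class 8 (Corrosive).
The bleaching compound has available-oxygen content 4.1 % by mass, which is > 3 % by mass, so it is Class 5.1 (Oxidizer).
With available-oxygen content 6.1 % by mass (> 3 % by mass), the pool-shock granules fall in Class 5.1.
Class 5.1 net quantity: (one 2.1 oz pack = 59.64 g) + (three 0.6 oz packs = 51.12 g) = 110.76 g.
That exceeds the Class 5.1 ocean vessel limit of 100 g.
Class 8 quantity: two 1.19 L containers = 2.38 L.
2.38 L ≤ 2.5 L (ocean vessel limit, Class 8) — within limit.
The segregation rule (Class 8 with Class 9) does not apply to Class 5.1 with Class 8.

No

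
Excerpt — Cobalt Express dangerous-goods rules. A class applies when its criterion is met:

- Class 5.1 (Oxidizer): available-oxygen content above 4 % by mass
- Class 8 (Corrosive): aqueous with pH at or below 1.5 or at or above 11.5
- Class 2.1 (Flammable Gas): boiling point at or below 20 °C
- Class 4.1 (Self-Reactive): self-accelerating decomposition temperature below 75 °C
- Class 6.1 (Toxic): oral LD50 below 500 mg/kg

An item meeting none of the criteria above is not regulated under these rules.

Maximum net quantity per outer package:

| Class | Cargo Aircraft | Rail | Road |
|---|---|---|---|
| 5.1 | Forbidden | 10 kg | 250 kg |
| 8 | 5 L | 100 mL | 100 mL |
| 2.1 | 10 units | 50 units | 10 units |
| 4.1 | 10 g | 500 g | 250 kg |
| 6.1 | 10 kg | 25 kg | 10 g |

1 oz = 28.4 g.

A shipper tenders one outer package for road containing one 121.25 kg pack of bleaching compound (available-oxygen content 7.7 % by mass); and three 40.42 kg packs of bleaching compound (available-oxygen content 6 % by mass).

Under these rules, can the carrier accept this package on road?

Yes

The bleaching compound has available-oxygen content 7.7 % by mass, which is > 4 % by mass, so it is Class 5.1 (Oxidizer).
The bleaching compound has available-oxygen content 6 % by mass, which is > 4 % by mass, so it is Class 5.1 (Oxidizer).
Total Class 5.1: 121.25 kg + (three 40.42 kg packs = 121.26 kg) = 242.51 kg.
That is within the Class 5.1 road limit of 250 kg.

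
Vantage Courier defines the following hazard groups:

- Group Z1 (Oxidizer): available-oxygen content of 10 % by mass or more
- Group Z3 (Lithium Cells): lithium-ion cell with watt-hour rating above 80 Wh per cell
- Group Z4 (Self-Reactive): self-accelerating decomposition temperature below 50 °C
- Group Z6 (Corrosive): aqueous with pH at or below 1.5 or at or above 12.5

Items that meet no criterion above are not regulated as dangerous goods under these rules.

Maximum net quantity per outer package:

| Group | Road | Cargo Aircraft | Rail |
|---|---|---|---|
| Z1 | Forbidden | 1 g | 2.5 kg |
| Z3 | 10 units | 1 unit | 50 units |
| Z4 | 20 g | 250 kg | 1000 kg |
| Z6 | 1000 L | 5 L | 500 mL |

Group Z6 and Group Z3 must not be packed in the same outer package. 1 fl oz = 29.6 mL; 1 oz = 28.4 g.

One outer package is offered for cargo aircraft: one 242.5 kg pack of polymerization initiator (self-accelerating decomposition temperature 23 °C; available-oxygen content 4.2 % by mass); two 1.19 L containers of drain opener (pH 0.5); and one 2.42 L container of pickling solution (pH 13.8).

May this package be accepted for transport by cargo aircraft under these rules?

Yes

Polymerization initiator: self-accelerating decomposition temperature 23 °C < 50 °C → Group Z4 (Self-Reactive).
With pH 0.5 (≤ 1.5), the drain opener falls in Group Z6.
The pickling solution has pH 13.8, which is ≥ 12.5, so it is Group Z6 (Corrosive).
Group Z6 net quantity: (two 1.19 L containers = 2.38 L) + 2.42 L = 4.8 L.
That is within the Group Z6 cargo aircraft limit of 5 L.
Group Z4 quantity: 242.5 kg.
242.5 kg ≤ 250 kg (cargo aircraft limit, Group Z4) — within limit.
The segregation rule (Group Z6 with Group Z3) does not apply to Group Z6 with Group Z4.
Every hazard group is within its cargo aircraft limit and no segregation rule is violated.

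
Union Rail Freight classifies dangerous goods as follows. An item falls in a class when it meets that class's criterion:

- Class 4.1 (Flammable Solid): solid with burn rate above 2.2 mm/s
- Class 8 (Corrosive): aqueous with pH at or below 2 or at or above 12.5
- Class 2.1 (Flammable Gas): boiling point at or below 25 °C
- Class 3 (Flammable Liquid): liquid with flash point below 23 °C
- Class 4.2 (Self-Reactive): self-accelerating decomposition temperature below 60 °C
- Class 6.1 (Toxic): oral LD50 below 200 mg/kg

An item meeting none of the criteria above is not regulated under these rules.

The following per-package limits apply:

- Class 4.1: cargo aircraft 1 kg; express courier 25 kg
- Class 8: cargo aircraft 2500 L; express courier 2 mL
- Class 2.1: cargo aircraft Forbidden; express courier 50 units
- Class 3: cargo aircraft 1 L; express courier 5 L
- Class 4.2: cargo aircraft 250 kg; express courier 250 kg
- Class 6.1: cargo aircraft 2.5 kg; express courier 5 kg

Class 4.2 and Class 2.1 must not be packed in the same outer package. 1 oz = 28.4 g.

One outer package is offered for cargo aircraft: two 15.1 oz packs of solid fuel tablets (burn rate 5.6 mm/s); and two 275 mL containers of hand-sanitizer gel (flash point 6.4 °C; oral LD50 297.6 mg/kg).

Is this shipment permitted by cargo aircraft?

Yes

Burn rate 5.6 mm/s meets the Class 4.1 criterion (Flammable Solid), so the solid fuel tablets are Class 4.1.
Flash point 6.4 °C meets the Class 3 criterion (Flammable Liquid), so the hand-sanitizer gel is Class 3.
Class 3 quantity: two 275 mL containers = 550 mL.
550 mL is within the cargo aircraft limit of 1 L for Class 3.
Class 4.1 quantity: two 15.1 oz packs = 857.68 g.
857.68 g is within the cargo aircraft limit of 1 kg for Class 4.1.
The segregation rule (Class 4.2 with Class 2.1) does not apply to Class 3 with Class 4.1.
Every hazard class is within its cargo aircraft limit and no segregation rule is violated.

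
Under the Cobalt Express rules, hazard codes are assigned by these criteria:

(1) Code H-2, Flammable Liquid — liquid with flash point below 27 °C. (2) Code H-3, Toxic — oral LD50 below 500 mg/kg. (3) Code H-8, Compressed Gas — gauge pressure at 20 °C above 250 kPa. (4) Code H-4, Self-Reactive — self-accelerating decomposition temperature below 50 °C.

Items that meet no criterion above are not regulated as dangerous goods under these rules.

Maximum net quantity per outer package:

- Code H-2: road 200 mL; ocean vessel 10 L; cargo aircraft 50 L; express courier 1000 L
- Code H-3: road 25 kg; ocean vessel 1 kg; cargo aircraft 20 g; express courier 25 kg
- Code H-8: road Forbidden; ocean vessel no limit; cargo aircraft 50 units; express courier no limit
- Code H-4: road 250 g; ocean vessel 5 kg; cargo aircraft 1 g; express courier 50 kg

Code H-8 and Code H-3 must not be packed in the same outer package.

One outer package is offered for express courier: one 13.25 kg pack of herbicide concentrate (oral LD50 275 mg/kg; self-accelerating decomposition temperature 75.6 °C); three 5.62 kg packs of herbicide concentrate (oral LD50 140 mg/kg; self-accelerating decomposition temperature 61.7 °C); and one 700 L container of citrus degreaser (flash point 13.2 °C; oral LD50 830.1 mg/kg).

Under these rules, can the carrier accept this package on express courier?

No

The herbicide concentrate has oral LD50 275 mg/kg, which is < 500 mg/kg, so it is Code H-3 (Toxic).
With oral LD50 140 mg/kg (< 500 mg/kg), the herbicide concentrate falls in Code H-3.
Flash point 13.2 °C meets the Code H-2 criterion (Flammable Liquid), so the citrus degreaser is Code H-2.
Total Code H-3: 13.25 kg + (three 5.62 kg packs = 16.86 kg) = 30.11 kg.
30.11 kg exceeds the express courier limit of 25 kg for Code H-3.
Code H-2 quantity: 700 L.
700 L is within the express courier limit of 1000 L for Code H-2.
The segregation rule (Code H-8 with Code H-3) does not apply to Code H-3 with Code H-2.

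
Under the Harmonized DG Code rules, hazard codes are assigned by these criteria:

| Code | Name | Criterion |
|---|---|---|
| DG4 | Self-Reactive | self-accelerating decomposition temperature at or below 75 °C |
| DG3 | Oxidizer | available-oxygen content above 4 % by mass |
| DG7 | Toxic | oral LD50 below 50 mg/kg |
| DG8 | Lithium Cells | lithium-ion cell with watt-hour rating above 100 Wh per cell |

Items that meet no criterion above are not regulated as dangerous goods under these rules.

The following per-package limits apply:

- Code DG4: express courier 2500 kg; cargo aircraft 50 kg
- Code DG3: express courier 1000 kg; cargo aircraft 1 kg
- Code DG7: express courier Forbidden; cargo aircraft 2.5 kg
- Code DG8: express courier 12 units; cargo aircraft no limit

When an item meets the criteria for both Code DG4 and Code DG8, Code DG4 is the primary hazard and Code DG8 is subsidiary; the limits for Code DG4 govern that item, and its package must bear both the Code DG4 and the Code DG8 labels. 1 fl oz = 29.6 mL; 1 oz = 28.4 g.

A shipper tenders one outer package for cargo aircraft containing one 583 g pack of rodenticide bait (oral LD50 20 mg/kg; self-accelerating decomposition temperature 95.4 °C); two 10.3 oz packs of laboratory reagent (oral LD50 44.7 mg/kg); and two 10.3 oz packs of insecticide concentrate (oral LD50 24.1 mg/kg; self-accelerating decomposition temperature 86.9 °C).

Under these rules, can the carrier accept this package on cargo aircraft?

Yes

Oral LD50 20 mg/kg meets the Code DG7 criterion (Toxic), so the rodenticide bait is Code DG7.
The laboratory reagent has oral LD50 44.7 mg/kg, which is < 50 mg/kg, so it is Code DG7 (Toxic).
Insecticide concentrate: oral LD50 24.1 mg/kg < 50 mg/kg → Code DG7 (Toxic).
Total Code DG7: 583 g + (two 10.3 oz packs = 585.04 g) + (two 10.3 oz packs = 585.04 g) = 1753.08 g.
That is within the Code DG7 cargo aircraft limit of 2.5 kg.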